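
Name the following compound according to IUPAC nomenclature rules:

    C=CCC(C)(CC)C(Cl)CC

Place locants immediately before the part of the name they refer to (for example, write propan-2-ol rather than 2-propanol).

5-chloro-4-ethyl-4-methylhept-1-ene

The longest carbon chain that includes the multiple bond has 7 carbons, so the parent hydride is heptane.
The chain contains a C=C double bond, so the unsaturation ending is -ene.
Choose the numbering such that numbering from this end puts the double bond at C-1 rather than C-6.
This places the double bond between C-1 and C-2; a chloro group at C-5; an ethyl group at C-4; a methyl group at C-4.
The substituents are ordered alphabetically, ignoring any di-/tri- multipliers.
Putting it together: 5-chloro-4-ethyl-4-methylhept-1-ene.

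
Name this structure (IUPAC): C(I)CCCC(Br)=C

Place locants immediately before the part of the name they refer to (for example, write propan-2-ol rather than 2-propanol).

The longest chain bearing the multiple bond is 6 carbons long (hexane).
There is one C=C double bond, indicated by the ending -ene.
The numbering direction is chosen so that numbering from this end puts the double bond at C-1 rather than C-5.
With this numbering: the double bond between C-1 and C-2; a bromo group at C-2; an iodo group at C-6.
The substituents are ordered alphabetically, ignoring any di-/tri- multipliers.
Assembling the pieces gives 2-bromo-6-iodohex-1-ene.

2-bromo-6-iodohex-1-ene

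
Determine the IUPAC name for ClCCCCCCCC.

The parent chain contains 8 carbons (octane).
Number the chain so that the substituent locant set {1} is lower than {8} at the first point of difference.
This places a chloro group at C-1.
Putting it together: 1-chlorooctane.

1-chlorooctane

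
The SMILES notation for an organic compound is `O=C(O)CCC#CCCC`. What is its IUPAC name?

The longest chain bearing the –COOH group and the multiple bond is 8 carbons long (octane).
A carboxylic acid (terminal –COOH) is the principal characteristic group, giving the suffix -oic acid.
There is one C≡C triple bond, indicated by the ending -yne.
Number the chain so that the carboxylic acid carbon is C-1 by definition.
This places the triple bond between C-4 and C-5.
The name is oct-4-ynoic acid.

oct-4-ynoic acid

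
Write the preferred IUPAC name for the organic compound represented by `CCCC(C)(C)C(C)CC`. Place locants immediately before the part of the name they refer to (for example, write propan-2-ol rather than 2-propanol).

3,4,4-trimethylheptane

The parent chain contains 7 carbons (heptane).
Number the chain so that the substituent locant set {3,4,4} is lower than {4,4,5} at the first point of difference.
This places methyl groups at C-3 and C-4 (×2).
Putting it together: 3,4,4-trimethylheptane.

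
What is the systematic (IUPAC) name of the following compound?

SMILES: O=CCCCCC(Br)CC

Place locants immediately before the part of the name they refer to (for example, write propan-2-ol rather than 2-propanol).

The longest chain bearing the –CHO group is 8 carbons long (octane).
The principal characteristic group is an aldehyde (terminal –CHO), named with the suffix -al.
Number the chain so that the aldehyde carbon is C-1 by definition.
That gives a bromo group at C-6.
Assembling the pieces gives 6-bromooctanal.

6-bromooctanal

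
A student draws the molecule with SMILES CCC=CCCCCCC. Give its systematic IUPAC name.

Counting along the main chain through the multiple bond gives 10 carbons: the parent is decane.
The chain contains a C=C double bond, so the unsaturation ending is -ene.
Number the chain so that numbering from this end puts the double bond at C-3 rather than C-7.
This places the double bond between C-3 and C-4.
Assembling the pieces gives dec-3-ene.

dec-3-ene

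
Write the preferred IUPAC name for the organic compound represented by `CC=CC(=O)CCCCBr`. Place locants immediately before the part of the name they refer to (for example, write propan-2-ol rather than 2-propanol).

Counting along the main chain through the carbonyl and the multiple bond gives 8 carbons: the parent is octane.
The highest-priority functional group is a ketone (C=O on an internal carbon), so the name ends in -one.
The chain contains a C=C double bond, so the unsaturation ending is -ene.
Choose the numbering such that numbering from this end puts the carbonyl group at C-4 rather than C-5.
This places the carbonyl at C-4; the double bond between C-2 and C-3; a bromo group at C-8.
Putting it together: 8-bromooct-2-en-4-one.

8-bromooct-2-en-4-one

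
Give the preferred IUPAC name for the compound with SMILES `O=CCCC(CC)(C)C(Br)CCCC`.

Counting along the main chain through the –CHO group gives 9 carbons: the parent is nonane.
An aldehyde (terminal –CHO) is the principal characteristic group, giving the suffix -al.
The numbering direction is chosen so that the aldehyde carbon is C-1 by definition.
This places a bromo group at C-5; an ethyl group at C-4; a methyl group at C-4.
Substituent prefixes are cited in alphabetical order (multiplying prefixes like di-/tri- are ignored for ordering).
Assembling the pieces gives 5-bromo-4-ethyl-4-methylnonanal.

5-bromo-4-ethyl-4-methylnonanal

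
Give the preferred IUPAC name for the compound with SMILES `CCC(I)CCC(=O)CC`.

6-iodooctan-3-one

The longest chain bearing the carbonyl is 8 carbons long (octane).
The highest-priority functional group is a ketone (C=O on an internal carbon), so the name ends in -one.
The numbering direction is chosen so that numbering from this end puts the carbonyl group at C-3 rather than C-6.
With this numbering: the carbonyl at C-3; an iodo group at C-6.
Assembling the pieces gives 6-iodooctan-3-one.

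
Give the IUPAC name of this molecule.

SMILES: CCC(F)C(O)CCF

1,4-difluorohexan-3-ol

The longest chain bearing the –OH group is 6 carbons long (hexane).
The principal characteristic group is an alcohol (–OH), named with the suffix -ol.
Choose the numbering such that numbering from this end puts the hydroxyl group at C-3 rather than C-4.
This places the hydroxyl at C-3; fluoro groups at C-1 and C-4.
Putting it together: 1,4-difluorohexan-3-ol.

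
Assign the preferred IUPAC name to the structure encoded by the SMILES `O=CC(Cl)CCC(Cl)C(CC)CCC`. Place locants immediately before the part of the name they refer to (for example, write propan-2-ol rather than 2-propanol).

The longest chain bearing the –CHO group is 9 carbons long (nonane).
The principal characteristic group is an aldehyde (terminal –CHO), named with the suffix -al.
Choose the numbering such that the aldehyde carbon is C-1 by definition.
That gives chloro groups at C-2 and C-5; an ethyl group at C-6.
The substituents are ordered alphabetically, ignoring any di-/tri- multipliers.
The name is 2,5-dichloro-6-ethylnonanal.

2,5-dichloro-6-ethylnonanal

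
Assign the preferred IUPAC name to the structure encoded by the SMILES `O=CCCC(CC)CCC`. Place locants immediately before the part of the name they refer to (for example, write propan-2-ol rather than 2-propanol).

The longest carbon chain that includes the –CHO group has 7 carbons, so the parent hydride is heptane.
The highest-priority functional group is an aldehyde (terminal –CHO), so the name ends in -al.
The numbering direction is chosen so that the aldehyde carbon is C-1 by definition.
That gives an ethyl group at C-4.
Putting it together: 4-ethylheptanal.

4-ethylheptanal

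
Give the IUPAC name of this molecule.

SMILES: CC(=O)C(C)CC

Counting along the main chain through the carbonyl gives 5 carbons: the parent is pentane.
A ketone (C=O on an internal carbon) is the principal characteristic group, giving the suffix -one.
The numbering direction is chosen so that numbering from this end puts the carbonyl group at C-2 rather than C-4.
That gives the carbonyl at C-2; a methyl group at C-3.
Putting it together: 3-methylpentan-2-one.

3-methylpentan-2-one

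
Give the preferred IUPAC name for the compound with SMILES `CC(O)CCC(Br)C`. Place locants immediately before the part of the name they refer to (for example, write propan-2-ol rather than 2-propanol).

The longest carbon chain that includes the –OH group has 6 carbons, so the parent hydride is hexane.
The highest-priority functional group is an alcohol (–OH), so the name ends in -ol.
Choose the numbering such that numbering from this end puts the hydroxyl group at C-2 rather than C-5.
With this numbering: the hydroxyl at C-2; a bromo group at C-5.
Assembling the pieces gives 5-bromohexan-2-ol.

5-bromohexan-2-ol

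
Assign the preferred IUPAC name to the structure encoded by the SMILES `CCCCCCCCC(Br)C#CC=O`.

Counting along the main chain through the –CHO group and the multiple bond gives 12 carbons: the parent is dodecane.
An aldehyde (terminal –CHO) is the principal characteristic group, giving the suffix -al.
A C≡C triple bond in the chain gives the infix -yne-.
The numbering direction is chosen so that the aldehyde carbon is C-1 by definition.
This places the triple bond between C-2 and C-3; a bromo group at C-4.
Assembling the pieces gives 4-bromododec-2-ynal.

4-bromododec-2-ynal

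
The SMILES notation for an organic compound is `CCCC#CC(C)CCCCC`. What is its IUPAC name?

6-methylundec-4-yne

Counting along the main chain through the multiple bond gives 11 carbons: the parent is undecane.
There is one C≡C triple bond, indicated by the ending -yne.
Choose the numbering such that numbering from this end puts the triple bond at C-4 rather than C-7.
With this numbering: the triple bond between C-4 and C-5; a methyl group at C-6.
Assembling the pieces gives 6-methylundec-4-yne.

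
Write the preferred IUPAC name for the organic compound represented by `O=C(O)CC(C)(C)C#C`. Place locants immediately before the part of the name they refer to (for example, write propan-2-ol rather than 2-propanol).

The longest chain bearing the –COOH group and the multiple bond is 5 carbons long (pentane).
The principal characteristic group is a carboxylic acid (terminal –COOH), named with the suffix -oic acid.
There is one C≡C triple bond, indicated by the ending -yne.
Number the chain so that the carboxylic acid carbon is C-1 by definition.
With this numbering: the triple bond between C-4 and C-5; two methyl groups at C-3.
Assembling the pieces gives 3,3-dimethylpent-4-ynoic acid.

3,3-dimethylpent-4-ynoic acid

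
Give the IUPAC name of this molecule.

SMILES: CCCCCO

pentan-1-ol

The longest chain bearing the –OH group is 5 carbons long (pentane).
An alcohol (–OH) is the principal characteristic group, giving the suffix -ol.
The numbering direction is chosen so that numbering from this end puts the hydroxyl group at C-1 rather than C-5.
This places the hydroxyl at C-1.
Putting it together: pentan-1-ol.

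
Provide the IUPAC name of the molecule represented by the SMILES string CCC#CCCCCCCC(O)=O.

undec-8-ynoic acid

The longest chain bearing the –COOH group and the multiple bond is 11 carbons long (undecane).
The principal characteristic group is a carboxylic acid (terminal –COOH), named with the suffix -oic acid.
A C≡C triple bond in the chain gives the infix -yne-.
Choose the numbering such that the carboxylic acid carbon is C-1 by definition.
That gives the triple bond between C-8 and C-9.
Assembling the pieces gives undec-8-ynoic acid.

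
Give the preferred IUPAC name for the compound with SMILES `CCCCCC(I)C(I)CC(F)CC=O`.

The longest chain bearing the –CHO group is 11 carbons long (undecane).
An aldehyde (terminal –CHO) is the principal characteristic group, giving the suffix -al.
The numbering direction is chosen so that the aldehyde carbon is C-1 by definition.
This places a fluoro group at C-3; iodo groups at C-5 and C-6.
Substituent prefixes are cited in alphabetical order (multiplying prefixes like di-/tri- are ignored for ordering).
Assembling the pieces gives 3-fluoro-5,6-diiodoundecanal.

3-fluoro-5,6-diiodoundecanal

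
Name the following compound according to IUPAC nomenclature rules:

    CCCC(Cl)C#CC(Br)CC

3-bromo-6-chloronon-4-yne

The longest carbon chain that includes the multiple bond has 9 carbons, so the parent hydride is nonane.
The chain contains a C≡C triple bond, so the unsaturation ending is -yne.
Number the chain so that numbering from this end puts the triple bond at C-4 rather than C-5.
With this numbering: the triple bond between C-4 and C-5; a bromo group at C-3; a chloro group at C-6.
The substituents are ordered alphabetically, ignoring any di-/tri- multipliers.
Putting it together: 3-bromo-6-chloronon-4-yne.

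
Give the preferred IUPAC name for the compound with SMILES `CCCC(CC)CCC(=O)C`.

The longest chain bearing the carbonyl is 8 carbons long (octane).
The highest-priority functional group is a ketone (C=O on an internal carbon), so the name ends in -one.
Number the chain so that numbering from this end puts the carbonyl group at C-2 rather than C-7.
With this numbering: the carbonyl at C-2; an ethyl group at C-5.
The name is 5-ethyloctan-2-one.

5-ethyloctan-2-one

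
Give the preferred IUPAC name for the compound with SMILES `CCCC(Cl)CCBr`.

1-bromo-3-chlorohexane

The longest carbon chain is 6 atoms: the parent is hexane.
The numbering direction is chosen so that the substituent locant set {1,3} is lower than {4,6} at the first point of difference.
That gives a bromo group at C-1; a chloro group at C-3.
Substituent prefixes are cited in alphabetical order (multiplying prefixes like di-/tri- are ignored for ordering).
The name is 1-bromo-3-chlorohexane.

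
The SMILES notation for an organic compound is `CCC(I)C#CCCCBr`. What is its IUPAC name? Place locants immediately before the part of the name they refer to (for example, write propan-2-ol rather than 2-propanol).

The longest chain bearing the multiple bond is 8 carbons long (octane).
A C≡C triple bond in the chain gives the infix -yne-.
Number the chain so that the substituent locant set {1,6} is lower than {3,8} at the first point of difference.
That gives the triple bond between C-4 and C-5; a bromo group at C-1; an iodo group at C-6.
Prefixes are listed alphabetically: bromo, iodo.
The name is 1-bromo-6-iodooct-4-yne.

1-bromo-6-iodooct-4-yne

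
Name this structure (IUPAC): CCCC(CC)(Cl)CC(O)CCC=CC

Counting along the main chain through the –OH group and the multiple bond gives 11 carbons: the parent is undecane.
The principal characteristic group is an alcohol (–OH), named with the suffix -ol.
The chain contains a C=C double bond, so the unsaturation ending is -ene.
Choose the numbering such that numbering from this end puts the double bond at C-2 rather than C-9.
That gives the hydroxyl at C-6; the double bond between C-2 and C-3; a chloro group at C-8; an ethyl group at C-8.
Prefixes are listed alphabetically: chloro, ethyl.
Putting it together: 8-chloro-8-ethylundec-2-en-6-ol.

8-chloro-8-ethylundec-2-en-6-ol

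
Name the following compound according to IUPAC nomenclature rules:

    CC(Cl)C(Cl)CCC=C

5,6-dichlorohept-1-ene

The longest chain bearing the multiple bond is 7 carbons long (heptane).
A C=C double bond in the chain gives the infix -ene-.
Choose the numbering such that numbering from this end puts the double bond at C-1 rather than C-6.
This places the double bond between C-1 and C-2; chloro groups at C-5 and C-6.
Putting it together: 5,6-dichlorohept-1-ene.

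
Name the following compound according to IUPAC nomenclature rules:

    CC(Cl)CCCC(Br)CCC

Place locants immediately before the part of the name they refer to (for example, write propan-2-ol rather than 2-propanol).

The longest continuous carbon chain has 9 atoms, so the parent hydride is nonane.
The numbering direction is chosen so that the substituent locant set {2,6} is lower than {4,8} at the first point of difference.
This places a bromo group at C-6; a chloro group at C-2.
Substituent prefixes are cited in alphabetical order (multiplying prefixes like di-/tri- are ignored for ordering).
The name is 6-bromo-2-chlorononane.

6-bromo-2-chlorononane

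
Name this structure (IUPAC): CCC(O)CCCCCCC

Counting along the main chain through the –OH group gives 10 carbons: the parent is decane.
The highest-priority functional group is an alcohol (–OH), so the name ends in -ol.
Number the chain so that numbering from this end puts the hydroxyl group at C-3 rather than C-8.
This places the hydroxyl at C-3.
The name is decan-3-ol.

decan-3-ol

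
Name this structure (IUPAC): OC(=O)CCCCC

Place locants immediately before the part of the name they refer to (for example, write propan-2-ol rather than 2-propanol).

The longest carbon chain that includes the –COOH group has 6 carbons, so the parent hydride is hexane.
A carboxylic acid (terminal –COOH) is the principal characteristic group, giving the suffix -oic acid.
Choose the numbering such that the carboxylic acid carbon is C-1 by definition.
Assembling the pieces gives hexanoic acid.

hexanoic acid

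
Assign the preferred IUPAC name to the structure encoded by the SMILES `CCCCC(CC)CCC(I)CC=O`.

6-ethyl-3-iododecanal

Counting along the main chain through the –CHO group gives 10 carbons: the parent is decane.
An aldehyde (terminal –CHO) is the principal characteristic group, giving the suffix -al.
The numbering direction is chosen so that the aldehyde carbon is C-1 by definition.
That gives an ethyl group at C-6; an iodo group at C-3.
Substituent prefixes are cited in alphabetical order (multiplying prefixes like di-/tri- are ignored for ordering).
The name is 6-ethyl-3-iododecanal.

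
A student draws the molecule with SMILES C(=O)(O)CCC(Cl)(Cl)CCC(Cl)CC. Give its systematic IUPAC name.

4,4,7-trichlorononanoic acid

The longest carbon chain that includes the –COOH group has 9 carbons, so the parent hydride is nonane.
A carboxylic acid (terminal –COOH) is the principal characteristic group, giving the suffix -oic acid.
Number the chain so that the carboxylic acid carbon is C-1 by definition.
With this numbering: chloro groups at C-4 (×2) and C-7.
The name is 4,4,7-trichlorononanoic acid.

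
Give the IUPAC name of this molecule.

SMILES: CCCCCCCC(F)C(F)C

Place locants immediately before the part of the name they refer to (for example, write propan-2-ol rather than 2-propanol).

The longest continuous carbon chain has 10 atoms, so the parent hydride is decane.
Choose the numbering such that the substituent locant set {2,3} is lower than {8,9} at the first point of difference.
With this numbering: fluoro groups at C-2 and C-3.
Assembling the pieces gives 2,3-difluorodecane.

2,3-difluorodecane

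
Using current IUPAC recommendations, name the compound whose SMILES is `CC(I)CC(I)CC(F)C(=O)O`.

2-fluoro-4,6-diiodoheptanoic acid

The longest chain bearing the –COOH group is 7 carbons long (heptane).
The highest-priority functional group is a carboxylic acid (terminal –COOH), so the name ends in -oic acid.
The numbering direction is chosen so that the carboxylic acid carbon is C-1 by definition.
That gives a fluoro group at C-2; iodo groups at C-4 and C-6.
The substituents are ordered alphabetically, ignoring any di-/tri- multipliers.
Putting it together: 2-fluoro-4,6-diiodoheptanoic acid.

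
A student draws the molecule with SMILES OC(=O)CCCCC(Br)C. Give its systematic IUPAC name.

Counting along the main chain through the –COOH group gives 7 carbons: the parent is heptane.
The principal characteristic group is a carboxylic acid (terminal –COOH), named with the suffix -oic acid.
Choose the numbering such that the carboxylic acid carbon is C-1 by definition.
With this numbering: a bromo group at C-6.
Assembling the pieces gives 6-bromoheptanoic acid.

6-bromoheptanoic acid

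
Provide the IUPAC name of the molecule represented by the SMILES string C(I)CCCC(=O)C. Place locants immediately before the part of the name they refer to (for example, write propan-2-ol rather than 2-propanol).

6-iodohexan-2-one

Counting along the main chain through the carbonyl gives 6 carbons: the parent is hexane.
The highest-priority functional group is a ketone (C=O on an internal carbon), so the name ends in -one.
The numbering direction is chosen so that numbering from this end puts the carbonyl group at C-2 rather than C-5.
That gives the carbonyl at C-2; an iodo group at C-6.
Assembling the pieces gives 6-iodohexan-2-one.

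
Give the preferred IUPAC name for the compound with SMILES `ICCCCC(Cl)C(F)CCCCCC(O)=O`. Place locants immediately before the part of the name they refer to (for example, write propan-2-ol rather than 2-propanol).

The longest chain bearing the –COOH group is 12 carbons long (dodecane).
The highest-priority functional group is a carboxylic acid (terminal –COOH), so the name ends in -oic acid.
The numbering direction is chosen so that the carboxylic acid carbon is C-1 by definition.
With this numbering: a chloro group at C-8; a fluoro group at C-7; an iodo group at C-12.
Prefixes are listed alphabetically: chloro, fluoro, iodo.
The name is 8-chloro-7-fluoro-12-iodododecanoic acid.

8-chloro-7-fluoro-12-iodododecanoic acid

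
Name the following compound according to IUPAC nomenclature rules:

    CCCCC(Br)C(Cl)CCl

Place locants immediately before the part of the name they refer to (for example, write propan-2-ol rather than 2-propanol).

3-bromo-1,2-dichloroheptane

The longest carbon chain is 7 atoms: the parent is heptane.
Choose the numbering such that the substituent locant set {1,2,3} is lower than {5,6,7} at the first point of difference.
With this numbering: a bromo group at C-3; chloro groups at C-1 and C-2.
Prefixes are listed alphabetically: bromo, chloro.
Assembling the pieces gives 3-bromo-1,2-dichloroheptane.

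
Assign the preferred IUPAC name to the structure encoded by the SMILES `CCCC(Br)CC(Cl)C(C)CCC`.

The longest continuous carbon chain has 10 atoms, so the parent hydride is decane.
Choose the numbering such that the substituent locant set {4,5,7} is lower than {4,6,7} at the first point of difference.
That gives a bromo group at C-7; a chloro group at C-5; a methyl group at C-4.
The substituents are ordered alphabetically, ignoring any di-/tri- multipliers.
The name is 7-bromo-5-chloro-4-methyldecane.

7-bromo-5-chloro-4-methyldecane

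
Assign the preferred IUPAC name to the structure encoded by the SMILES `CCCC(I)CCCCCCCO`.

Counting along the main chain through the –OH group gives 11 carbons: the parent is undecane.
An alcohol (–OH) is the principal characteristic group, giving the suffix -ol.
Number the chain so that numbering from this end puts the hydroxyl group at C-1 rather than C-11.
This places the hydroxyl at C-1; an iodo group at C-8.
Putting it together: 8-iodoundecan-1-ol.

8-iodoundecan-1-ol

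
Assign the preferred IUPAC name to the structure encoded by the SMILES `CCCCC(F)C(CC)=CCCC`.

5-ethyl-6-fluorodec-4-ene

The longest chain bearing the multiple bond is 10 carbons long (decane).
A C=C double bond in the chain gives the infix -ene-.
The numbering direction is chosen so that numbering from this end puts the double bond at C-4 rather than C-6.
That gives the double bond between C-4 and C-5; an ethyl group at C-5; a fluoro group at C-6.
Substituent prefixes are cited in alphabetical order (multiplying prefixes like di-/tri- are ignored for ordering).
The name is 5-ethyl-6-fluorodec-4-ene.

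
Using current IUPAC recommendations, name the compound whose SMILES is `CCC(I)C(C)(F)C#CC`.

4-fluoro-5-iodo-4-methylhept-2-yne

The longest carbon chain that includes the multiple bond has 7 carbons, so the parent hydride is heptane.
There is one C≡C triple bond, indicated by the ending -yne.
Choose the numbering such that numbering from this end puts the triple bond at C-2 rather than C-5.
That gives the triple bond between C-2 and C-3; a fluoro group at C-4; an iodo group at C-5; a methyl group at C-4.
The substituents are ordered alphabetically, ignoring any di-/tri- multipliers.
Assembling the pieces gives 4-fluoro-5-iodo-4-methylhept-2-yne.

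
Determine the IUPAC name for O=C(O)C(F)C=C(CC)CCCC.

The longest chain bearing the –COOH group and the multiple bond is 8 carbons long (octane).
The principal characteristic group is a carboxylic acid (terminal –COOH), named with the suffix -oic acid.
A C=C double bond in the chain gives the infix -ene-.
Choose the numbering such that the carboxylic acid carbon is C-1 by definition.
With this numbering: the double bond between C-3 and C-4; an ethyl group at C-4; a fluoro group at C-2.
Prefixes are listed alphabetically: ethyl, fluoro.
Assembling the pieces gives 4-ethyl-2-fluorooct-3-enoic acid.

4-ethyl-2-fluorooct-3-enoic acid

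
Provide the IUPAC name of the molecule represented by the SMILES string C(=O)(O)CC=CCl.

The longest carbon chain that includes the –COOH group and the multiple bond has 4 carbons, so the parent hydride is butane.
A carboxylic acid (terminal –COOH) is the principal characteristic group, giving the suffix -oic acid.
There is one C=C double bond, indicated by the ending -ene.
Number the chain so that the carboxylic acid carbon is C-1 by definition.
This places the double bond between C-3 and C-4; a chloro group at C-4.
The name is 4-chlorobut-3-enoic acid.

4-chlorobut-3-enoic acid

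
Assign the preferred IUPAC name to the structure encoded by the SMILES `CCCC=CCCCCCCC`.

The longest carbon chain that includes the multiple bond has 12 carbons, so the parent hydride is dodecane.
There is one C=C double bond, indicated by the ending -ene.
Choose the numbering such that numbering from this end puts the double bond at C-4 rather than C-8.
This places the double bond between C-4 and C-5.
Putting it together: dodec-4-ene.

dodec-4-ene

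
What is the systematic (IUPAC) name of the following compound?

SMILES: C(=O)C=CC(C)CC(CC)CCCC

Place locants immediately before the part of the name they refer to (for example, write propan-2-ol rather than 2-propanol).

The longest carbon chain that includes the –CHO group and the multiple bond has 10 carbons, so the parent hydride is decane.
An aldehyde (terminal –CHO) is the principal characteristic group, giving the suffix -al.
There is one C=C double bond, indicated by the ending -ene.
The numbering direction is chosen so that the aldehyde carbon is C-1 by definition.
That gives the double bond between C-2 and C-3; an ethyl group at C-6; a methyl group at C-4.
Substituent prefixes are cited in alphabetical order (multiplying prefixes like di-/tri- are ignored for ordering).
Assembling the pieces gives 6-ethyl-4-methyldec-2-enal.

6-ethyl-4-methyldec-2-enal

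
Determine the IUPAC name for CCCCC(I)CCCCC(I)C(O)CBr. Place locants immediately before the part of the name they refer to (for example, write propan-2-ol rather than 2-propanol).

1-bromo-3,8-diiodododecan-2-ol

The longest chain bearing the –OH group is 12 carbons long (dodecane).
The highest-priority functional group is an alcohol (–OH), so the name ends in -ol.
Choose the numbering such that numbering from this end puts the hydroxyl group at C-2 rather than C-11.
That gives the hydroxyl at C-2; a bromo group at C-1; iodo groups at C-3 and C-8.
Substituent prefixes are cited in alphabetical order (multiplying prefixes like di-/tri- are ignored for ordering).
Assembling the pieces gives 1-bromo-3,8-diiodododecan-2-ol.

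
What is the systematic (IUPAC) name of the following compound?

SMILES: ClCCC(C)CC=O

5-chloro-3-methylpentanal

Counting along the main chain through the –CHO group gives 5 carbons: the parent is pentane.
An aldehyde (terminal –CHO) is the principal characteristic group, giving the suffix -al.
Number the chain so that the aldehyde carbon is C-1 by definition.
This places a chloro group at C-5; a methyl group at C-3.
Substituent prefixes are cited in alphabetical order (multiplying prefixes like di-/tri- are ignored for ordering).
The name is 5-chloro-3-methylpentanal.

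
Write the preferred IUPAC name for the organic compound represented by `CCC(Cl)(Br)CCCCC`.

The longest continuous carbon chain has 8 atoms, so the parent hydride is octane.
Choose the numbering such that the substituent locant set {3,3} is lower than {6,6} at the first point of difference.
This places a bromo group at C-3; a chloro group at C-3.
The substituents are ordered alphabetically, ignoring any di-/tri- multipliers.
Putting it together: 3-bromo-3-chlorooctane.

3-bromo-3-chlorooctane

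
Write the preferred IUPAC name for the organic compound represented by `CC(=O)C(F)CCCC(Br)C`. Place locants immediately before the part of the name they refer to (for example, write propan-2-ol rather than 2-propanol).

The longest carbon chain that includes the carbonyl has 8 carbons, so the parent hydride is octane.
The principal characteristic group is a ketone (C=O on an internal carbon), named with the suffix -one.
The numbering direction is chosen so that numbering from this end puts the carbonyl group at C-2 rather than C-7.
That gives the carbonyl at C-2; a bromo group at C-7; a fluoro group at C-3.
Substituent prefixes are cited in alphabetical order (multiplying prefixes like di-/tri- are ignored for ordering).
Putting it together: 7-bromo-3-fluorooctan-2-one.

7-bromo-3-fluorooctan-2-one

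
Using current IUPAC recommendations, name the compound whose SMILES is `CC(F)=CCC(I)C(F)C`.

The longest chain bearing the multiple bond is 7 carbons long (heptane).
A C=C double bond in the chain gives the infix -ene-.
Number the chain so that numbering from this end puts the double bond at C-2 rather than C-5.
That gives the double bond between C-2 and C-3; fluoro groups at C-2 and C-6; an iodo group at C-5.
Prefixes are listed alphabetically: fluoro, iodo.
Putting it together: 2,6-difluoro-5-iodohept-2-ene.

2,6-difluoro-5-iodohept-2-ene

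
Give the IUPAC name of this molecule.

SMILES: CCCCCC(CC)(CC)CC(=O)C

4,4-diethylnonan-2-one

The longest chain bearing the carbonyl is 9 carbons long (nonane).
The highest-priority functional group is a ketone (C=O on an internal carbon), so the name ends in -one.
Number the chain so that numbering from this end puts the carbonyl group at C-2 rather than C-8.
That gives the carbonyl at C-2; two ethyl groups at C-4.
Putting it together: 4,4-diethylnonan-2-one.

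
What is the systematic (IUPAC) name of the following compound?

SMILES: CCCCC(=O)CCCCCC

The longest chain bearing the carbonyl is 11 carbons long (undecane).
A ketone (C=O on an internal carbon) is the principal characteristic group, giving the suffix -one.
The numbering direction is chosen so that numbering from this end puts the carbonyl group at C-5 rather than C-7.
With this numbering: the carbonyl at C-5.
Putting it together: undecan-5-one.

undecan-5-one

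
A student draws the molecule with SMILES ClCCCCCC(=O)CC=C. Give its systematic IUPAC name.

Counting along the main chain through the carbonyl and the multiple bond gives 9 carbons: the parent is nonane.
The highest-priority functional group is a ketone (C=O on an internal carbon), so the name ends in -one.
A C=C double bond in the chain gives the infix -ene-.
The numbering direction is chosen so that numbering from this end puts the carbonyl group at C-4 rather than C-6.
That gives the carbonyl at C-4; the double bond between C-1 and C-2; a chloro group at C-9.
The name is 9-chloronon-1-en-4-one.

9-chloronon-1-en-4-one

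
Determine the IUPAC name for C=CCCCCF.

Counting along the main chain through the multiple bond gives 6 carbons: the parent is hexane.
There is one C=C double bond, indicated by the ending -ene.
Choose the numbering such that numbering from this end puts the double bond at C-1 rather than C-5.
That gives the double bond between C-1 and C-2; a fluoro group at C-6.
Assembling the pieces gives 6-fluorohex-1-ene.

6-fluorohex-1-ene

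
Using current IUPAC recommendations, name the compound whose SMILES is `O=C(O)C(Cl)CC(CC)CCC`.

The longest chain bearing the –COOH group is 7 carbons long (heptane).
A carboxylic acid (terminal –COOH) is the principal characteristic group, giving the suffix -oic acid.
Number the chain so that the carboxylic acid carbon is C-1 by definition.
With this numbering: a chloro group at C-2; an ethyl group at C-4.
The substituents are ordered alphabetically, ignoring any di-/tri- multipliers.
Assembling the pieces gives 2-chloro-4-ethylheptanoic acid.

2-chloro-4-ethylheptanoic acid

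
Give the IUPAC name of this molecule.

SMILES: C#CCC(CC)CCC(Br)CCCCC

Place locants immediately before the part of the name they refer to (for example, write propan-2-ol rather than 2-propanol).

The longest carbon chain that includes the multiple bond has 12 carbons, so the parent hydride is dodecane.
There is one C≡C triple bond, indicated by the ending -yne.
The numbering direction is chosen so that numbering from this end puts the triple bond at C-1 rather than C-11.
That gives the triple bond between C-1 and C-2; a bromo group at C-7; an ethyl group at C-4.
Prefixes are listed alphabetically: bromo, ethyl.
Putting it together: 7-bromo-4-ethyldodec-1-yne.

7-bromo-4-ethyldodec-1-yne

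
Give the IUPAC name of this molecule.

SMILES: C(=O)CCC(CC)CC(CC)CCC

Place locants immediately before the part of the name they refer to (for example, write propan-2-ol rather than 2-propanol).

Counting along the main chain through the –CHO group gives 9 carbons: the parent is nonane.
An aldehyde (terminal –CHO) is the principal characteristic group, giving the suffix -al.
Number the chain so that the aldehyde carbon is C-1 by definition.
That gives ethyl groups at C-4 and C-6.
Assembling the pieces gives 4,6-diethylnonanal.

4,6-diethylnonanal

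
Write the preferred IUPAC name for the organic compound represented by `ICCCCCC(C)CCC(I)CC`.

1,9-diiodo-6-methylundecane

The longest carbon chain is 11 atoms: the parent is undecane.
The numbering direction is chosen so that the substituent locant set {1,6,9} is lower than {3,6,11} at the first point of difference.
This places iodo groups at C-1 and C-9; a methyl group at C-6.
The substituents are ordered alphabetically, ignoring any di-/tri- multipliers.
Putting it together: 1,9-diiodo-6-methylundecane.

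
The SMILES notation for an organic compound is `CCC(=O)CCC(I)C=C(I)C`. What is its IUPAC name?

6,8-diiodonon-7-en-3-one

Counting along the main chain through the carbonyl and the multiple bond gives 9 carbons: the parent is nonane.
The principal characteristic group is a ketone (C=O on an internal carbon), named with the suffix -one.
The chain contains a C=C double bond, so the unsaturation ending is -ene.
Choose the numbering such that numbering from this end puts the carbonyl group at C-3 rather than C-7.
That gives the carbonyl at C-3; the double bond between C-7 and C-8; iodo groups at C-6 and C-8.
Putting it together: 6,8-diiodonon-7-en-3-one.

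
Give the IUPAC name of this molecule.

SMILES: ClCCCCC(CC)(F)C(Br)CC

6-bromo-1-chloro-5-ethyl-5-fluorooctane

The parent chain contains 8 carbons (octane).
Choose the numbering such that the substituent locant set {1,5,5,6} is lower than {3,4,4,8} at the first point of difference.
This places a bromo group at C-6; a chloro group at C-1; an ethyl group at C-5; a fluoro group at C-5.
Prefixes are listed alphabetically: bromo, chloro, ethyl, fluoro.
The name is 6-bromo-1-chloro-5-ethyl-5-fluorooctane.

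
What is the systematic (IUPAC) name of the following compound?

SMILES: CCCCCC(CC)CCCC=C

6-ethylundec-1-ene

Counting along the main chain through the multiple bond gives 11 carbons: the parent is undecane.
A C=C double bond in the chain gives the infix -ene-.
The numbering direction is chosen so that numbering from this end puts the double bond at C-1 rather than C-10.
With this numbering: the double bond between C-1 and C-2; an ethyl group at C-6.
The name is 6-ethylundec-1-ene.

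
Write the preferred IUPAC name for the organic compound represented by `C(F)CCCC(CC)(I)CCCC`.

5-ethyl-1-fluoro-5-iodononane

The parent chain contains 9 carbons (nonane).
The numbering direction is chosen so that the substituent locant set {1,5,5} is lower than {5,5,9} at the first point of difference.
This places an ethyl group at C-5; a fluoro group at C-1; an iodo group at C-5.
Substituent prefixes are cited in alphabetical order (multiplying prefixes like di-/tri- are ignored for ordering).
Putting it together: 5-ethyl-1-fluoro-5-iodononane.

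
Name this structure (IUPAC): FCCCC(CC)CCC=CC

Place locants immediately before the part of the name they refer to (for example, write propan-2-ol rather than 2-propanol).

6-ethyl-9-fluoronon-2-ene

The longest chain bearing the multiple bond is 9 carbons long (nonane).
There is one C=C double bond, indicated by the ending -ene.
Choose the numbering such that numbering from this end puts the double bond at C-2 rather than C-7.
With this numbering: the double bond between C-2 and C-3; an ethyl group at C-6; a fluoro group at C-9.
Prefixes are listed alphabetically: ethyl, fluoro.
Assembling the pieces gives 6-ethyl-9-fluoronon-2-ene.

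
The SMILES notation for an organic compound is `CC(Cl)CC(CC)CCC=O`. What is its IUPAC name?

The longest chain bearing the –CHO group is 7 carbons long (heptane).
The principal characteristic group is an aldehyde (terminal –CHO), named with the suffix -al.
The numbering direction is chosen so that the aldehyde carbon is C-1 by definition.
This places a chloro group at C-6; an ethyl group at C-4.
Substituent prefixes are cited in alphabetical order (multiplying prefixes like di-/tri- are ignored for ordering).
Assembling the pieces gives 6-chloro-4-ethylheptanal.

6-chloro-4-ethylheptanal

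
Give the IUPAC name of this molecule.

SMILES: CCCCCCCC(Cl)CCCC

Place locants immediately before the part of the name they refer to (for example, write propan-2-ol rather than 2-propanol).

The longest continuous carbon chain has 12 atoms, so the parent hydride is dodecane.
Number the chain so that the substituent locant set {5} is lower than {8} at the first point of difference.
With this numbering: a chloro group at C-5.
Putting it together: 5-chlorododecane.

5-chlorododecane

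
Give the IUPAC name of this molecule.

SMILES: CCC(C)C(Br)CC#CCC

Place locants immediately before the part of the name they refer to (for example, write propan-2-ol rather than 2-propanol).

Counting along the main chain through the multiple bond gives 9 carbons: the parent is nonane.
There is one C≡C triple bond, indicated by the ending -yne.
Number the chain so that numbering from this end puts the triple bond at C-3 rather than C-6.
That gives the triple bond between C-3 and C-4; a bromo group at C-6; a methyl group at C-7.
Substituent prefixes are cited in alphabetical order (multiplying prefixes like di-/tri- are ignored for ordering).
The name is 6-bromo-7-methylnon-3-yne.

6-bromo-7-methylnon-3-yne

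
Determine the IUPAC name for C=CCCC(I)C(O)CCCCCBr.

11-bromo-5-iodoundec-1-en-6-ol

The longest chain bearing the –OH group and the multiple bond is 11 carbons long (undecane).
An alcohol (–OH) is the principal characteristic group, giving the suffix -ol.
There is one C=C double bond, indicated by the ending -ene.
The numbering direction is chosen so that numbering from this end puts the double bond at C-1 rather than C-10.
That gives the hydroxyl at C-6; the double bond between C-1 and C-2; a bromo group at C-11; an iodo group at C-5.
The substituents are ordered alphabetically, ignoring any di-/tri- multipliers.
The name is 11-bromo-5-iodoundec-1-en-6-ol.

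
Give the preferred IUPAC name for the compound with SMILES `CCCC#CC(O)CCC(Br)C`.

Counting along the main chain through the –OH group and the multiple bond gives 10 carbons: the parent is decane.
The principal characteristic group is an alcohol (–OH), named with the suffix -ol.
There is one C≡C triple bond, indicated by the ending -yne.
Choose the numbering such that numbering from this end puts the hydroxyl group at C-5 rather than C-6.
This places the hydroxyl at C-5; the triple bond between C-6 and C-7; a bromo group at C-2.
Assembling the pieces gives 2-bromodec-6-yn-5-ol.

2-bromodec-6-yn-5-ol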